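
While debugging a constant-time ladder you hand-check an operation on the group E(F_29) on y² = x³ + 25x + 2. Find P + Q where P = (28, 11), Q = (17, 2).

(6, 7)

(28, 11) + (17, 2). λ = (2 - 11)/(17 - 28) ≡ 20/18 mod 29. 18⁻¹ ≡ 21 (mod 29), so λ ≡ 14.
  x = λ² - 28 - 17 = 196 - 45 ≡ 6; y = λ·(28 - 6) - 11 ≡ 7. → (6, 7)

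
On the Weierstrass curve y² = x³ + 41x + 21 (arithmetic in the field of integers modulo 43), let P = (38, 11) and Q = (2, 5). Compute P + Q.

(9, 1)

(38, 11) + (2, 5). λ = (5 - 11)/(2 - 38) ≡ 37/7 mod 43. 7⁻¹ ≡ 37 (mod 43), so λ ≡ 36.
  x = λ² - 38 - 2 = 1296 - 40 ≡ 9; y = λ·(38 - 9) - 11 ≡ 1. → (9, 1)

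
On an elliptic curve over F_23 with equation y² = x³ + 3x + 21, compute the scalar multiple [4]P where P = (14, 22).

(6, 5)

Repeated addition: build up to 4P.
2P: tangent at (14, 22): λ = (3·14² + 3)/(2·22) ≡ 16/21. 21⁻¹ ≡ 11 (mod 23) since 21·11 = 231 ≡ 1, so λ ≡ 16·11 ≡ 15.
  x = λ² - 14 - 14 = 225 - 28 ≡ 13; y = λ·(14 - 13) - 22 ≡ 16. → (13, 16)
3P: (13, 16) + (14, 22). λ = (22 - 16)/(14 - 13) ≡ 6/1 mod 23. 1⁻¹ ≡ 1 (mod 23), so λ ≡ 6.
  x = λ² - 13 - 14 = 36 - 27 ≡ 9; y = λ·(13 - 9) - 16 ≡ 8. → (9, 8)
4P: (9, 8) + (14, 22). λ = (22 - 8)/(14 - 9) ≡ 14/5 mod 23. 5⁻¹ ≡ 14 (mod 23) since 5·14 = 70 ≡ 1, so λ ≡ 12.
  x = λ² - 9 - 14 = 144 - 23 ≡ 6; y = λ·(9 - 6) - 8 ≡ 5. → (6, 5)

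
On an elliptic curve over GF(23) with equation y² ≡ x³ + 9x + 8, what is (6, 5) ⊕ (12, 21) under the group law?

(7, 0)

(6, 5) + (12, 21). λ = (21 - 5)/(12 - 6) ≡ 16/6 mod 23. 6⁻¹ ≡ 4 (mod 23), so λ ≡ 18.
  x = λ² - 6 - 12 = 324 - 18 ≡ 7; y = λ·(6 - 7) - 5 ≡ 0. → (7, 0)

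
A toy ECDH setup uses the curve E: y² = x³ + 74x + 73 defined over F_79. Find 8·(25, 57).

Write P = (25, 57).
Repeated addition: build up to 8P.
2P: tangent at (25, 57): λ = (3·25² + 74)/(2·57) ≡ 53/35. 35⁻¹ ≡ 70 (mod 79), so λ ≡ 53·70 ≡ 76.
  x = λ² - 25 - 25 = 5776 - 50 ≡ 38; y = λ·(25 - 38) - 57 ≡ 61. → (38, 61)
3P: (38, 61) + (25, 57). λ = (57 - 61)/(25 - 38) ≡ 75/66 mod 79. 66⁻¹ ≡ 6 (mod 79) since 66·6 = 396 ≡ 1, so λ ≡ 55.
  x = λ² - 38 - 25 = 3025 - 63 ≡ 39; y = λ·(38 - 39) - 61 ≡ 42. → (39, 42)
4P: (39, 42) + (25, 57). λ = (57 - 42)/(25 - 39) ≡ 15/65 mod 79. 65⁻¹ ≡ 62 (mod 79) since 65·62 = 4030 ≡ 1, so λ ≡ 61.
  x = λ² - 39 - 25 = 3721 - 64 ≡ 23; y = λ·(39 - 23) - 42 ≡ 65. → (23, 65)
5P: (23, 65) + (25, 57). λ = (57 - 65)/(25 - 23) ≡ 71/2 mod 79. 2⁻¹ ≡ 40 (mod 79), so λ ≡ 75.
  x = λ² - 23 - 25 = 5625 - 48 ≡ 47; y = λ·(23 - 47) - 65 ≡ 31. → (47, 31)
6P: (47, 31) + (25, 57). λ = (57 - 31)/(25 - 47) ≡ 26/57 mod 79. 57⁻¹ ≡ 61 (mod 79), so λ ≡ 6.
  x = λ² - 47 - 25 = 36 - 72 ≡ 43; y = λ·(47 - 43) - 31 ≡ 72. → (43, 72)
7P: (43, 72) + (25, 57). λ = (57 - 72)/(25 - 43) ≡ 64/61 mod 79. 61⁻¹ ≡ 57 (mod 79) since 61·57 = 3477 ≡ 1, so λ ≡ 14.
  x = λ² - 43 - 25 = 196 - 68 ≡ 49; y = λ·(43 - 49) - 72 ≡ 2. → (49, 2)
8P: (49, 2) + (25, 57). λ = (57 - 2)/(25 - 49) ≡ 55/55 mod 79. 55⁻¹ ≡ 23 (mod 79), so λ ≡ 1.
  x = λ² - 49 - 25 = 1 - 74 ≡ 6; y = λ·(49 - 6) - 2 ≡ 41. → (6, 41)

(6, 41)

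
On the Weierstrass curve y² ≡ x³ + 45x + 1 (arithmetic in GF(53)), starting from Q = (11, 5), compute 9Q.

O

Repeated addition: build up to 9Q.
2Q: tangent at (11, 5): λ = (3·11² + 45)/(2·5) ≡ 37/10. 10⁻¹ ≡ 16 (mod 53), so λ ≡ 37·16 ≡ 9.
  x = λ² - 11 - 11 = 81 - 22 ≡ 6; y = λ·(11 - 6) - 5 ≡ 40. → (6, 40)
3Q: (6, 40) + (11, 5). λ = (5 - 40)/(11 - 6) ≡ 18/5 mod 53. 5⁻¹ ≡ 32 (mod 53) since 5·32 = 160 ≡ 1, so λ ≡ 46.
  x = λ² - 6 - 11 = 2116 - 17 ≡ 32; y = λ·(6 - 32) - 40 ≡ 36. → (32, 36)
4Q: (32, 36) + (11, 5). λ = (5 - 36)/(11 - 32) ≡ 22/32 mod 53. 32⁻¹ ≡ 5 (mod 53) since 32·5 = 160 ≡ 1, so λ ≡ 4.
  x = λ² - 32 - 11 = 16 - 43 ≡ 26; y = λ·(32 - 26) - 36 ≡ 41. → (26, 41)
5Q: (26, 41) + (11, 5). λ = (5 - 41)/(11 - 26) ≡ 17/38 mod 53. 38⁻¹ ≡ 7 (mod 53), so λ ≡ 13.
  x = λ² - 26 - 11 = 169 - 37 ≡ 26; y = λ·(26 - 26) - 41 ≡ 12. → (26, 12)
6Q: (26, 12) + (11, 5). λ = (5 - 12)/(11 - 26) ≡ 46/38 mod 53. 38⁻¹ ≡ 7 (mod 53), so λ ≡ 4.
  x = λ² - 26 - 11 = 16 - 37 ≡ 32; y = λ·(26 - 32) - 12 ≡ 17. → (32, 17)
7Q: (32, 17) + (11, 5). λ = (5 - 17)/(11 - 32) ≡ 41/32 mod 53. 32⁻¹ ≡ 5 (mod 53), so λ ≡ 46.
  x = λ² - 32 - 11 = 2116 - 43 ≡ 6; y = λ·(32 - 6) - 17 ≡ 13. → (6, 13)
8Q: (6, 13) + (11, 5). λ = (5 - 13)/(11 - 6) ≡ 45/5 mod 53. 5⁻¹ ≡ 32 (mod 53), so λ ≡ 9.
  x = λ² - 6 - 11 = 81 - 17 ≡ 11; y = λ·(6 - 11) - 13 ≡ 48. → (11, 48)
9Q: (11, 48) + (11, 5): same x and y₁ ≡ -y₂, so the sum is O.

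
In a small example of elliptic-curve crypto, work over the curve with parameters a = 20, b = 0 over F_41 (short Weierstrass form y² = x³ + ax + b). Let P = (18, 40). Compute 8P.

(8, 4)

Double-and-add on 8 = (1000)₂. Start with P = (18, 40) for the leading 1-bit.
double: tangent at (18, 40): λ = (3·18² + 20)/(2·40) ≡ 8/39. 39⁻¹ ≡ 20 (mod 41), so λ ≡ 8·20 ≡ 37.
  x = λ² - 18 - 18 = 1369 - 36 ≡ 21; y = λ·(18 - 21) - 40 ≡ 13. → (21, 13)
double: tangent at (21, 13): λ = (3·21² + 20)/(2·13) ≡ 31/26. 26⁻¹ ≡ 30 (mod 41), so λ ≡ 31·30 ≡ 28.
  x = λ² - 21 - 21 = 784 - 42 ≡ 4; y = λ·(21 - 4) - 13 ≡ 12. → (4, 12)
double: tangent at (4, 12): λ = (3·4² + 20)/(2·12) ≡ 27/24. 24⁻¹ ≡ 12 (mod 41) since 24·12 = 288 ≡ 1, so λ ≡ 27·12 ≡ 37.
  x = λ² - 4 - 4 = 1369 - 8 ≡ 8; y = λ·(4 - 8) - 12 ≡ 4. → (8, 4)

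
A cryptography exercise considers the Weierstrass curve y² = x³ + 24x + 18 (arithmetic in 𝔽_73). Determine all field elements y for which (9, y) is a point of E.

none

x³ + 24x + 18 = 963 ≡ 14 (mod 73).
14 is a non-residue mod 73; no y exists.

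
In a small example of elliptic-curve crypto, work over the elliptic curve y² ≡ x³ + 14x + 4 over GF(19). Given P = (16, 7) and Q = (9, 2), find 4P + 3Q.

(0, 2)

First 4P:
Double-and-add on 4 = (100)₂. Start with P = (16, 7) for the leading 1-bit.
double: tangent at (16, 7): λ = (3·16² + 14)/(2·7) ≡ 3/14. 14⁻¹ ≡ 15 (mod 19) since 14·15 = 210 ≡ 1, so λ ≡ 3·15 ≡ 7.
  x = λ² - 16 - 16 = 49 - 32 ≡ 17; y = λ·(16 - 17) - 7 ≡ 5. → (17, 5)
double: tangent at (17, 5): λ = (3·17² + 14)/(2·5) ≡ 7/10. 10⁻¹ ≡ 2 (mod 19), so λ ≡ 7·2 ≡ 14.
  x = λ² - 17 - 17 = 196 - 34 ≡ 10; y = λ·(17 - 10) - 5 ≡ 17. → (10, 17)
4P = (10, 17).
Next 3Q:
Repeated addition: build up to 3Q.
2Q: tangent at (9, 2): λ = (3·9² + 14)/(2·2) ≡ 10/4. 4⁻¹ ≡ 5 (mod 19), so λ ≡ 10·5 ≡ 12.
  x = λ² - 9 - 9 = 144 - 18 ≡ 12; y = λ·(9 - 12) - 2 ≡ 0. → (12, 0)
3Q: (12, 0) + (9, 2). λ = (2 - 0)/(9 - 12) ≡ 2/16 mod 19. 16⁻¹ ≡ 6 (mod 19), so λ ≡ 12.
  x = λ² - 12 - 9 = 144 - 21 ≡ 9; y = λ·(12 - 9) - 0 ≡ 17. → (9, 17)
3Q = (9, 17).
Finally 4P + 3Q:
(10, 17) + (9, 17). λ = (17 - 17)/(9 - 10) ≡ 0/18 mod 19. 18⁻¹ ≡ 18 (mod 19) since 18·18 = 324 ≡ 1, so λ ≡ 0.
  x = λ² - 10 - 9 = 0 - 19 ≡ 0; y = λ·(10 - 0) - 17 ≡ 2. → (0, 2)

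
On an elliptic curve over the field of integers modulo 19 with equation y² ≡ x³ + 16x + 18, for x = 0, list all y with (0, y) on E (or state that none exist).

none

x³ + 16x + 18 = 18 ≡ 18 (mod 19).
18 is a non-residue mod 19; no y exists.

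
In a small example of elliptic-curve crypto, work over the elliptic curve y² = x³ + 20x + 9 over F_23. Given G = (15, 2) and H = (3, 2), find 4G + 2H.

First 4G:
Double-and-add on 4 = (100)₂. Start with G = (15, 2) for the leading 1-bit.
double: tangent at (15, 2): λ = (3·15² + 20)/(2·2) ≡ 5/4. 4⁻¹ ≡ 6 (mod 23), so λ ≡ 5·6 ≡ 7.
  x = λ² - 15 - 15 = 49 - 30 ≡ 19; y = λ·(15 - 19) - 2 ≡ 16. → (19, 16)
double: tangent at (19, 16): λ = (3·19² + 20)/(2·16) ≡ 22/9. 9⁻¹ ≡ 18 (mod 23), so λ ≡ 22·18 ≡ 5.
  x = λ² - 19 - 19 = 25 - 38 ≡ 10; y = λ·(19 - 10) - 16 ≡ 6. → (10, 6)
4G = (10, 6).
Next 2H:
Repeated addition: build up to 2H.
2H: tangent at (3, 2): λ = (3·3² + 20)/(2·2) ≡ 1/4. 4⁻¹ ≡ 6 (mod 23), so λ ≡ 1·6 ≡ 6.
  x = λ² - 3 - 3 = 36 - 6 ≡ 7; y = λ·(3 - 7) - 2 ≡ 20. → (7, 20)
2H = (7, 20).
Finally 4G + 2H:
(10, 6) + (7, 20). λ = (20 - 6)/(7 - 10) ≡ 14/20 mod 23. 20⁻¹ ≡ 15 (mod 23) since 20·15 = 300 ≡ 1, so λ ≡ 3.
  x = λ² - 10 - 7 = 9 - 17 ≡ 15; y = λ·(10 - 15) - 6 ≡ 2. → (15, 2)

(15, 2)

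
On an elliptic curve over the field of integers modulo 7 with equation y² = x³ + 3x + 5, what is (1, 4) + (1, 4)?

(6, 1)

tangent at (1, 4): λ = (3·1² + 3)/(2·4) ≡ 6/1. 1⁻¹ ≡ 1 (mod 7) since 1·1 = 1 ≡ 1, so λ ≡ 6·1 ≡ 6.
  x = λ² - 1 - 1 = 36 - 2 ≡ 6; y = λ·(1 - 6) - 4 ≡ 1. → (6, 1)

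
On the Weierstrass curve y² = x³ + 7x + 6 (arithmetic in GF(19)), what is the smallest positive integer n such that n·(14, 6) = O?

2P: tangent at (14, 6): λ = (3·14² + 7)/(2·6) ≡ 6/12. 12⁻¹ ≡ 8 (mod 19), so λ ≡ 6·8 ≡ 10.
  x = λ² - 14 - 14 = 100 - 28 ≡ 15; y = λ·(14 - 15) - 6 ≡ 3. → (15, 3)
3P: (15, 3) + (14, 6). λ = (6 - 3)/(14 - 15) ≡ 3/18 mod 19. 18⁻¹ ≡ 18 (mod 19), so λ ≡ 16.
  x = λ² - 15 - 14 = 256 - 29 ≡ 18; y = λ·(15 - 18) - 3 ≡ 6. → (18, 6)
4P: (18, 6) + (14, 6). λ = (6 - 6)/(14 - 18) ≡ 0/15 mod 19. 15⁻¹ ≡ 14 (mod 19), so λ ≡ 0.
  x = λ² - 18 - 14 = 0 - 32 ≡ 6; y = λ·(18 - 6) - 6 ≡ 13. → (6, 13)
5P: (6, 13) + (14, 6). λ = (6 - 13)/(14 - 6) ≡ 12/8 mod 19. 8⁻¹ ≡ 12 (mod 19), so λ ≡ 11.
  x = λ² - 6 - 14 = 121 - 20 ≡ 6; y = λ·(6 - 6) - 13 ≡ 6. → (6, 6)
6P: (6, 6) + (14, 6). λ = (6 - 6)/(14 - 6) ≡ 0/8 mod 19. 8⁻¹ ≡ 12 (mod 19), so λ ≡ 0.
  x = λ² - 6 - 14 = 0 - 20 ≡ 18; y = λ·(6 - 18) - 6 ≡ 13. → (18, 13)
7P: (18, 13) + (14, 6). λ = (6 - 13)/(14 - 18) ≡ 12/15 mod 19. 15⁻¹ ≡ 14 (mod 19), so λ ≡ 16.
  x = λ² - 18 - 14 = 256 - 32 ≡ 15; y = λ·(18 - 15) - 13 ≡ 16. → (15, 16)
8P: (15, 16) + (14, 6). λ = (6 - 16)/(14 - 15) ≡ 9/18 mod 19. 18⁻¹ ≡ 18 (mod 19) since 18·18 = 324 ≡ 1, so λ ≡ 10.
  x = λ² - 15 - 14 = 100 - 29 ≡ 14; y = λ·(15 - 14) - 16 ≡ 13. → (14, 13)
9P: (14, 13) + (14, 6): same x and y₁ ≡ -y₂, so the sum is O.
9P = O, so the order is 9.

9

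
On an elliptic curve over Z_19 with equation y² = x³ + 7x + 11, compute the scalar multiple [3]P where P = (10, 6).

(10, 13)

Repeated addition: build up to 3P.
2P: tangent at (10, 6): λ = (3·10² + 7)/(2·6) ≡ 3/12. 12⁻¹ ≡ 8 (mod 19), so λ ≡ 3·8 ≡ 5.
  x = λ² - 10 - 10 = 25 - 20 ≡ 5; y = λ·(10 - 5) - 6 ≡ 0. → (5, 0)
3P: (5, 0) + (10, 6). λ = (6 - 0)/(10 - 5) ≡ 6/5 mod 19. 5⁻¹ ≡ 4 (mod 19), so λ ≡ 5.
  x = λ² - 5 - 10 = 25 - 15 ≡ 10; y = λ·(5 - 10) - 0 ≡ 13. → (10, 13)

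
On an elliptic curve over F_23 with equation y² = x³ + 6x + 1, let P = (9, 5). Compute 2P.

tangent at (9, 5): λ = (3·9² + 6)/(2·5) ≡ 19/10. 10⁻¹ ≡ 7 (mod 23), so λ ≡ 19·7 ≡ 18.
  x = λ² - 9 - 9 = 324 - 18 ≡ 7; y = λ·(9 - 7) - 5 ≡ 8. → (7, 8)

(7, 8)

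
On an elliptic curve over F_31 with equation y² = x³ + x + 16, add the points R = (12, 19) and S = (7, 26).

(12, 19) + (7, 26). λ = (26 - 19)/(7 - 12) ≡ 7/26 mod 31. 26⁻¹ ≡ 6 (mod 31), so λ ≡ 11.
  x = λ² - 12 - 7 = 121 - 19 ≡ 9; y = λ·(12 - 9) - 19 ≡ 14. → (9, 14)

(9, 14)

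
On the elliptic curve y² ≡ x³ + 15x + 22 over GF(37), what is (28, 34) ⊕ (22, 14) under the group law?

(31, 30)

(28, 34) + (22, 14). λ = (14 - 34)/(22 - 28) ≡ 17/31 mod 37. 31⁻¹ ≡ 6 (mod 37), so λ ≡ 28.
  x = λ² - 28 - 22 = 784 - 50 ≡ 31; y = λ·(28 - 31) - 34 ≡ 30. → (31, 30)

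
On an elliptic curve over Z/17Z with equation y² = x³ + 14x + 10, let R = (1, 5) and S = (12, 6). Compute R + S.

(13, 14)

(1, 5) + (12, 6). λ = (6 - 5)/(12 - 1) ≡ 1/11 mod 17. 11⁻¹ ≡ 14 (mod 17), so λ ≡ 14.
  x = λ² - 1 - 12 = 196 - 13 ≡ 13; y = λ·(1 - 13) - 5 ≡ 14. → (13, 14)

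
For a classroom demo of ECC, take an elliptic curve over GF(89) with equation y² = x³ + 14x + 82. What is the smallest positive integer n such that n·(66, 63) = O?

7

2P: tangent at (66, 63): λ = (3·66² + 14)/(2·63) ≡ 88/37. 37⁻¹ ≡ 77 (mod 89), so λ ≡ 88·77 ≡ 12.
  x = λ² - 66 - 66 = 144 - 132 ≡ 12; y = λ·(66 - 12) - 63 ≡ 51. → (12, 51)
3P: (12, 51) + (66, 63). λ = (63 - 51)/(66 - 12) ≡ 12/54 mod 89. 54⁻¹ ≡ 61 (mod 89), so λ ≡ 20.
  x = λ² - 12 - 66 = 400 - 78 ≡ 55; y = λ·(12 - 55) - 51 ≡ 68. → (55, 68)
4P: (55, 68) + (66, 63). λ = (63 - 68)/(66 - 55) ≡ 84/11 mod 89. 11⁻¹ ≡ 81 (mod 89), so λ ≡ 40.
  x = λ² - 55 - 66 = 1600 - 121 ≡ 55; y = λ·(55 - 55) - 68 ≡ 21. → (55, 21)
5P: (55, 21) + (66, 63). λ = (63 - 21)/(66 - 55) ≡ 42/11 mod 89. 11⁻¹ ≡ 81 (mod 89), so λ ≡ 20.
  x = λ² - 55 - 66 = 400 - 121 ≡ 12; y = λ·(55 - 12) - 21 ≡ 38. → (12, 38)
6P: (12, 38) + (66, 63). λ = (63 - 38)/(66 - 12) ≡ 25/54 mod 89. 54⁻¹ ≡ 61 (mod 89), so λ ≡ 12.
  x = λ² - 12 - 66 = 144 - 78 ≡ 66; y = λ·(12 - 66) - 38 ≡ 26. → (66, 26)
7P: (66, 26) + (66, 63): same x and y₁ ≡ -y₂, so the sum is O.
7P = O, so the order is 7.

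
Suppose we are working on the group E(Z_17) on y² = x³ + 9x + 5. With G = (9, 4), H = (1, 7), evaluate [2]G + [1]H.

O

First 2G:
Repeated addition: build up to 2G.
2G: tangent at (9, 4): λ = (3·9² + 9)/(2·4) ≡ 14/8. 8⁻¹ ≡ 15 (mod 17), so λ ≡ 14·15 ≡ 6.
  x = λ² - 9 - 9 = 36 - 18 ≡ 1; y = λ·(9 - 1) - 4 ≡ 10. → (1, 10)
2G = (1, 10).
Finally 2G + H:
(1, 10) + (1, 7): same x and y₁ ≡ -y₂, so the sum is 𝒪.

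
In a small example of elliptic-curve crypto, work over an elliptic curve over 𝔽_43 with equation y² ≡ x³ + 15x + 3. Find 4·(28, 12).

(33, 33)

Write G = (28, 12).
Double-and-add on 4 = (100)₂. Start with G = (28, 12) for the leading 1-bit.
double: tangent at (28, 12): λ = (3·28² + 15)/(2·12) ≡ 2/24. 24⁻¹ ≡ 9 (mod 43), so λ ≡ 2·9 ≡ 18.
  x = λ² - 28 - 28 = 324 - 56 ≡ 10; y = λ·(28 - 10) - 12 ≡ 11. → (10, 11)
double: tangent at (10, 11): λ = (3·10² + 15)/(2·11) ≡ 14/22. 22⁻¹ ≡ 2 (mod 43), so λ ≡ 14·2 ≡ 28.
  x = λ² - 10 - 10 = 784 - 20 ≡ 33; y = λ·(10 - 33) - 11 ≡ 33. → (33, 33)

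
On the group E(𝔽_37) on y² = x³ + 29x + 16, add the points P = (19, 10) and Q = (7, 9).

(20, 30)

(19, 10) + (7, 9). λ = (9 - 10)/(7 - 19) ≡ 36/25 mod 37. 25⁻¹ ≡ 3 (mod 37), so λ ≡ 34.
  x = λ² - 19 - 7 = 1156 - 26 ≡ 20; y = λ·(19 - 20) - 10 ≡ 30. → (20, 30)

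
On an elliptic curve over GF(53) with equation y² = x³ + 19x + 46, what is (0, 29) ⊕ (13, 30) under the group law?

(0, 29) + (13, 30). λ = (30 - 29)/(13 - 0) ≡ 1/13 mod 53. 13⁻¹ ≡ 49 (mod 53), so λ ≡ 49.
  x = λ² - 0 - 13 = 2401 - 13 ≡ 3; y = λ·(0 - 3) - 29 ≡ 36. → (3, 36)

(3, 36)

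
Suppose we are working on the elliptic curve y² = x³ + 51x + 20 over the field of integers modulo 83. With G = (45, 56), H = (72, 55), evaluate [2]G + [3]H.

First 2G:
Repeated addition: build up to 2G.
2G: tangent at (45, 56): λ = (3·45² + 51)/(2·56) ≡ 67/29. 29⁻¹ ≡ 63 (mod 83) since 29·63 = 1827 ≡ 1, so λ ≡ 67·63 ≡ 71.
  x = λ² - 45 - 45 = 5041 - 90 ≡ 54; y = λ·(45 - 54) - 56 ≡ 52. → (54, 52)
2G = (54, 52).
Next 3H:
Repeated addition: build up to 3H.
2H: tangent at (72, 55): λ = (3·72² + 51)/(2·55) ≡ 82/27. 27⁻¹ ≡ 40 (mod 83), so λ ≡ 82·40 ≡ 43.
  x = λ² - 72 - 72 = 1849 - 144 ≡ 45; y = λ·(72 - 45) - 55 ≡ 27. → (45, 27)
3H: (45, 27) + (72, 55). λ = (55 - 27)/(72 - 45) ≡ 28/27 mod 83. 27⁻¹ ≡ 40 (mod 83) since 27·40 = 1080 ≡ 1, so λ ≡ 41.
  x = λ² - 45 - 72 = 1681 - 117 ≡ 70; y = λ·(45 - 70) - 27 ≡ 27. → (70, 27)
3H = (70, 27).
Finally 2G + 3H:
(54, 52) + (70, 27). λ = (27 - 52)/(70 - 54) ≡ 58/16 mod 83. 16⁻¹ ≡ 26 (mod 83), so λ ≡ 14.
  x = λ² - 54 - 70 = 196 - 124 ≡ 72; y = λ·(54 - 72) - 52 ≡ 28. → (72, 28)

(72, 28)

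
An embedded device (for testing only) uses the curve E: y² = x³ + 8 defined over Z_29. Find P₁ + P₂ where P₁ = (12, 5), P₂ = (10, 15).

(12, 5) + (10, 15). λ = (15 - 5)/(10 - 12) ≡ 10/27 mod 29. 27⁻¹ ≡ 14 (mod 29), so λ ≡ 24.
  x = λ² - 12 - 10 = 576 - 22 ≡ 3; y = λ·(12 - 3) - 5 ≡ 8. → (3, 8)

(3, 8)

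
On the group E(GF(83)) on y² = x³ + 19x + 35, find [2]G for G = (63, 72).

tangent at (63, 72): λ = (3·63² + 19)/(2·72) ≡ 57/61. 61⁻¹ ≡ 49 (mod 83), so λ ≡ 57·49 ≡ 54.
  x = λ² - 63 - 63 = 2916 - 126 ≡ 51; y = λ·(63 - 51) - 72 ≡ 78. → (51, 78)

(51, 78)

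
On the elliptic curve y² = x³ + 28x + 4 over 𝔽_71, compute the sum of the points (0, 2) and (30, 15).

(46, 68)

(0, 2) + (30, 15). λ = (15 - 2)/(30 - 0) ≡ 13/30 mod 71. 30⁻¹ ≡ 45 (mod 71), so λ ≡ 17.
  x = λ² - 0 - 30 = 289 - 30 ≡ 46; y = λ·(0 - 46) - 2 ≡ 68. → (46, 68)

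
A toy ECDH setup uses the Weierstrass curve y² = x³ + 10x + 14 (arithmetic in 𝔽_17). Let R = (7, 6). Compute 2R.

(5, 6)

tangent at (7, 6): λ = (3·7² + 10)/(2·6) ≡ 4/12. 12⁻¹ ≡ 10 (mod 17) since 12·10 = 120 ≡ 1, so λ ≡ 4·10 ≡ 6.
  x = λ² - 7 - 7 = 36 - 14 ≡ 5; y = λ·(7 - 5) - 6 ≡ 6. → (5, 6)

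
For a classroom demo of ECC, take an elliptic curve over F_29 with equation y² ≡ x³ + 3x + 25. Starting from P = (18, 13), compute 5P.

(13, 12)

Repeated addition: build up to 5P.
2P: tangent at (18, 13): λ = (3·18² + 3)/(2·13) ≡ 18/26. 26⁻¹ ≡ 19 (mod 29), so λ ≡ 18·19 ≡ 23.
  x = λ² - 18 - 18 = 529 - 36 ≡ 0; y = λ·(18 - 0) - 13 ≡ 24. → (0, 24)
3P: (0, 24) + (18, 13). λ = (13 - 24)/(18 - 0) ≡ 18/18 mod 29. 18⁻¹ ≡ 21 (mod 29) since 18·21 = 378 ≡ 1, so λ ≡ 1.
  x = λ² - 0 - 18 = 1 - 18 ≡ 12; y = λ·(0 - 12) - 24 ≡ 22. → (12, 22)
4P: (12, 22) + (18, 13). λ = (13 - 22)/(18 - 12) ≡ 20/6 mod 29. 6⁻¹ ≡ 5 (mod 29), so λ ≡ 13.
  x = λ² - 12 - 18 = 169 - 30 ≡ 23; y = λ·(12 - 23) - 22 ≡ 9. → (23, 9)
5P: (23, 9) + (18, 13). λ = (13 - 9)/(18 - 23) ≡ 4/24 mod 29. 24⁻¹ ≡ 23 (mod 29), so λ ≡ 5.
  x = λ² - 23 - 18 = 25 - 41 ≡ 13; y = λ·(23 - 13) - 9 ≡ 12. → (13, 12)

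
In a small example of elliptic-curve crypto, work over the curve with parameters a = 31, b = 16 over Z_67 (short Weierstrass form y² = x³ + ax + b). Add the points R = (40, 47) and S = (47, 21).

(2, 32)

(40, 47) + (47, 21). λ = (21 - 47)/(47 - 40) ≡ 41/7 mod 67. 7⁻¹ ≡ 48 (mod 67) since 7·48 = 336 ≡ 1, so λ ≡ 25.
  x = λ² - 40 - 47 = 625 - 87 ≡ 2; y = λ·(40 - 2) - 47 ≡ 32. → (2, 32)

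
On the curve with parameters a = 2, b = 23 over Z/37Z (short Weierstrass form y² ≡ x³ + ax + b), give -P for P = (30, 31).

(30, 6)

-(30, 31) = (30, -31 mod 37) = (30, 6).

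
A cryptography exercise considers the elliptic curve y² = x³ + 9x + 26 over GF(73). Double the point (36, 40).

tangent at (36, 40): λ = (3·36² + 9)/(2·40) ≡ 28/7. 7⁻¹ ≡ 21 (mod 73), so λ ≡ 28·21 ≡ 4.
  x = λ² - 36 - 36 = 16 - 72 ≡ 17; y = λ·(36 - 17) - 40 ≡ 36. → (17, 36)

(17, 36)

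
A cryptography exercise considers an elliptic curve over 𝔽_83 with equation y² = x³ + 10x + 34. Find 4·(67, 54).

Write P = (67, 54).
Double-and-add on 4 = (100)₂. Start with P = (67, 54) for the leading 1-bit.
double: tangent at (67, 54): λ = (3·67² + 10)/(2·54) ≡ 31/25. 25⁻¹ ≡ 10 (mod 83) since 25·10 = 250 ≡ 1, so λ ≡ 31·10 ≡ 61.
  x = λ² - 67 - 67 = 3721 - 134 ≡ 18; y = λ·(67 - 18) - 54 ≡ 30. → (18, 30)
double: tangent at (18, 30): λ = (3·18² + 10)/(2·30) ≡ 69/60. 60⁻¹ ≡ 18 (mod 83), so λ ≡ 69·18 ≡ 80.
  x = λ² - 18 - 18 = 6400 - 36 ≡ 56; y = λ·(18 - 56) - 30 ≡ 1. → (56, 1)

(56, 1)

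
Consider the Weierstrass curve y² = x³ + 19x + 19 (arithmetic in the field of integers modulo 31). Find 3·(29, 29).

(26, 4)

Write G = (29, 29).
Repeated addition: build up to 3G.
2G: tangent at (29, 29): λ = (3·29² + 19)/(2·29) ≡ 0/27. 27⁻¹ ≡ 23 (mod 31), so λ ≡ 0·23 ≡ 0.
  x = λ² - 29 - 29 = 0 - 58 ≡ 4; y = λ·(29 - 4) - 29 ≡ 2. → (4, 2)
3G: (4, 2) + (29, 29). λ = (29 - 2)/(29 - 4) ≡ 27/25 mod 31. 25⁻¹ ≡ 5 (mod 31), so λ ≡ 11.
  x = λ² - 4 - 29 = 121 - 33 ≡ 26; y = λ·(4 - 26) - 2 ≡ 4. → (26, 4)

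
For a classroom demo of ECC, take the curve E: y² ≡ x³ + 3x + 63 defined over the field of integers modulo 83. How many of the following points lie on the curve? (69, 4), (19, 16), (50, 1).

(69, 4): 4² ≡ 16, rhs ≡ 16 → on.
(19, 16): 16² ≡ 7, rhs ≡ 7 → on.
(50, 1): 1² ≡ 1, rhs ≡ 49 → off.

2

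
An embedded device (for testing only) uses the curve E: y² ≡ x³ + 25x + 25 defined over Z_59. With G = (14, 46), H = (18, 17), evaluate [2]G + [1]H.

First 2G:
Repeated addition: build up to 2G.
2G: tangent at (14, 46): λ = (3·14² + 25)/(2·46) ≡ 23/33. 33⁻¹ ≡ 34 (mod 59), so λ ≡ 23·34 ≡ 15.
  x = λ² - 14 - 14 = 225 - 28 ≡ 20; y = λ·(14 - 20) - 46 ≡ 41. → (20, 41)
2G = (20, 41).
Finally 2G + H:
(20, 41) + (18, 17). λ = (17 - 41)/(18 - 20) ≡ 35/57 mod 59. 57⁻¹ ≡ 29 (mod 59), so λ ≡ 12.
  x = λ² - 20 - 18 = 144 - 38 ≡ 47; y = λ·(20 - 47) - 41 ≡ 48. → (47, 48)

(47, 48)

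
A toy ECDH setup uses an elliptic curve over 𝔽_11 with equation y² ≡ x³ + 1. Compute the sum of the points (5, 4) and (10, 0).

(5, 7)

(5, 4) + (10, 0). λ = (0 - 4)/(10 - 5) ≡ 7/5 mod 11. 5⁻¹ ≡ 9 (mod 11), so λ ≡ 8.
  x = λ² - 5 - 10 = 64 - 15 ≡ 5; y = λ·(5 - 5) - 4 ≡ 7. → (5, 7)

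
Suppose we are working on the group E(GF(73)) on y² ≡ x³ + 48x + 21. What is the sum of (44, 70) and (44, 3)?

O

The two points share x = 44 and their y-coordinates satisfy 70 + 3 ≡ 0 (mod 73), so they are inverses. Their sum is the point at infinity.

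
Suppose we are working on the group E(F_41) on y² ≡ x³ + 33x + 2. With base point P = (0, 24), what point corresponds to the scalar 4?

(7, 17)

Repeated addition: build up to 4P.
2P: tangent at (0, 24): λ = (3·0² + 33)/(2·24) ≡ 33/7. 7⁻¹ ≡ 6 (mod 41) since 7·6 = 42 ≡ 1, so λ ≡ 33·6 ≡ 34.
  x = λ² - 0 - 0 = 1156 - 0 ≡ 8; y = λ·(0 - 8) - 24 ≡ 32. → (8, 32)
3P: (8, 32) + (0, 24). λ = (24 - 32)/(0 - 8) ≡ 33/33 mod 41. 33⁻¹ ≡ 5 (mod 41), so λ ≡ 1.
  x = λ² - 8 - 0 = 1 - 8 ≡ 34; y = λ·(8 - 34) - 32 ≡ 24. → (34, 24)
4P: (34, 24) + (0, 24). λ = (24 - 24)/(0 - 34) ≡ 0/7 mod 41. 7⁻¹ ≡ 6 (mod 41) since 7·6 = 42 ≡ 1, so λ ≡ 0.
  x = λ² - 34 - 0 = 0 - 34 ≡ 7; y = λ·(34 - 7) - 24 ≡ 17. → (7, 17)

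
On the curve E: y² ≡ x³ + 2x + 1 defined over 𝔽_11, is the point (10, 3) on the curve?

yes

y² = 3² ≡ 9; x³ + 2x + 1 = 1021 ≡ 9 (mod 11). 9 = 9.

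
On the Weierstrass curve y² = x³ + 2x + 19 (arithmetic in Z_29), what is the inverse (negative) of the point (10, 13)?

(10, 16)

-(10, 13) = (10, -13 mod 29) = (10, 16).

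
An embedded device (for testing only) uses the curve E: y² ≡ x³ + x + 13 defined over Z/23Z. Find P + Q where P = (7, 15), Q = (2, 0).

(7, 15) + (2, 0). λ = (0 - 15)/(2 - 7) ≡ 8/18 mod 23. 18⁻¹ ≡ 9 (mod 23), so λ ≡ 3.
  x = λ² - 7 - 2 = 9 - 9 ≡ 0; y = λ·(7 - 0) - 15 ≡ 6. → (0, 6)

(0, 6)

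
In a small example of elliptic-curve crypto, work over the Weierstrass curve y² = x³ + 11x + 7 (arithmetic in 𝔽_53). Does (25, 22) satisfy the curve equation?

y² = 22² ≡ 7; x³ + 11x + 7 = 15907 ≡ 7 (mod 53). 7 = 7.

yes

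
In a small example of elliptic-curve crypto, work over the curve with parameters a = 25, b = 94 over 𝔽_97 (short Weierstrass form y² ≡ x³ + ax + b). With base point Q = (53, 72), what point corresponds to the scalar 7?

Repeated addition: build up to 7Q.
2Q: tangent at (53, 72): λ = (3·53² + 25)/(2·72) ≡ 13/47. 47⁻¹ ≡ 64 (mod 97), so λ ≡ 13·64 ≡ 56.
  x = λ² - 53 - 53 = 3136 - 106 ≡ 23; y = λ·(53 - 23) - 72 ≡ 56. → (23, 56)
3Q: (23, 56) + (53, 72). λ = (72 - 56)/(53 - 23) ≡ 16/30 mod 97. 30⁻¹ ≡ 55 (mod 97), so λ ≡ 7.
  x = λ² - 23 - 53 = 49 - 76 ≡ 70; y = λ·(23 - 70) - 56 ≡ 3. → (70, 3)
4Q: (70, 3) + (53, 72). λ = (72 - 3)/(53 - 70) ≡ 69/80 mod 97. 80⁻¹ ≡ 57 (mod 97) since 80·57 = 4560 ≡ 1, so λ ≡ 53.
  x = λ² - 70 - 53 = 2809 - 123 ≡ 67; y = λ·(70 - 67) - 3 ≡ 59. → (67, 59)
5Q: (67, 59) + (53, 72). λ = (72 - 59)/(53 - 67) ≡ 13/83 mod 97. 83⁻¹ ≡ 90 (mod 97), so λ ≡ 6.
  x = λ² - 67 - 53 = 36 - 120 ≡ 13; y = λ·(67 - 13) - 59 ≡ 71. → (13, 71)
6Q: (13, 71) + (53, 72). λ = (72 - 71)/(53 - 13) ≡ 1/40 mod 97. 40⁻¹ ≡ 17 (mod 97) since 40·17 = 680 ≡ 1, so λ ≡ 17.
  x = λ² - 13 - 53 = 289 - 66 ≡ 29; y = λ·(13 - 29) - 71 ≡ 45. → (29, 45)
7Q: (29, 45) + (53, 72). λ = (72 - 45)/(53 - 29) ≡ 27/24 mod 97. 24⁻¹ ≡ 93 (mod 97), so λ ≡ 86.
  x = λ² - 29 - 53 = 7396 - 82 ≡ 39; y = λ·(29 - 39) - 45 ≡ 65. → (39, 65)

(39, 65)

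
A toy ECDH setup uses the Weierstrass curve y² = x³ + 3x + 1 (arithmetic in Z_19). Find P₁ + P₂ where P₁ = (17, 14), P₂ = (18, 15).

(17, 14) + (18, 15). λ = (15 - 14)/(18 - 17) ≡ 1/1 mod 19. 1⁻¹ ≡ 1 (mod 19), so λ ≡ 1.
  x = λ² - 17 - 18 = 1 - 35 ≡ 4; y = λ·(17 - 4) - 14 ≡ 18. → (4, 18)

(4, 18)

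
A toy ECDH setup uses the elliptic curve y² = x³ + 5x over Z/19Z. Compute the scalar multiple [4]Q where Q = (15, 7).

Repeated addition: build up to 4Q.
2Q: tangent at (15, 7): λ = (3·15² + 5)/(2·7) ≡ 15/14. 14⁻¹ ≡ 15 (mod 19) since 14·15 = 210 ≡ 1, so λ ≡ 15·15 ≡ 16.
  x = λ² - 15 - 15 = 256 - 30 ≡ 17; y = λ·(15 - 17) - 7 ≡ 18. → (17, 18)
3Q: (17, 18) + (15, 7). λ = (7 - 18)/(15 - 17) ≡ 8/17 mod 19. 17⁻¹ ≡ 9 (mod 19) since 17·9 = 153 ≡ 1, so λ ≡ 15.
  x = λ² - 17 - 15 = 225 - 32 ≡ 3; y = λ·(17 - 3) - 18 ≡ 2. → (3, 2)
4Q: (3, 2) + (15, 7). λ = (7 - 2)/(15 - 3) ≡ 5/12 mod 19. 12⁻¹ ≡ 8 (mod 19), so λ ≡ 2.
  x = λ² - 3 - 15 = 4 - 18 ≡ 5; y = λ·(3 - 5) - 2 ≡ 13. → (5, 13)

(5, 13)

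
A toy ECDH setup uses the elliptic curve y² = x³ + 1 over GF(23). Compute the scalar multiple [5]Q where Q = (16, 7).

Double-and-add on 5 = (101)₂. Start with Q = (16, 7) for the leading 1-bit.
double: tangent at (16, 7): λ = (3·16² + 0)/(2·7) ≡ 9/14. 14⁻¹ ≡ 5 (mod 23) since 14·5 = 70 ≡ 1, so λ ≡ 9·5 ≡ 22.
  x = λ² - 16 - 16 = 484 - 32 ≡ 15; y = λ·(16 - 15) - 7 ≡ 15. → (15, 15)
double: tangent at (15, 15): λ = (3·15² + 0)/(2·15) ≡ 8/7. 7⁻¹ ≡ 10 (mod 23), so λ ≡ 8·10 ≡ 11.
  x = λ² - 15 - 15 = 121 - 30 ≡ 22; y = λ·(15 - 22) - 15 ≡ 0. → (22, 0)
add Q: (22, 0) + (16, 7). λ = (7 - 0)/(16 - 22) ≡ 7/17 mod 23. 17⁻¹ ≡ 19 (mod 23), so λ ≡ 18.
  x = λ² - 22 - 16 = 324 - 38 ≡ 10; y = λ·(22 - 10) - 0 ≡ 9. → (10, 9)

(10, 9)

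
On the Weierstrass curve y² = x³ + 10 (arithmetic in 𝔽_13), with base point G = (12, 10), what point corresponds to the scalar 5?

(12, 3)

Double-and-add on 5 = (101)₂. Start with G = (12, 10) for the leading 1-bit.
double: tangent at (12, 10): λ = (3·12² + 0)/(2·10) ≡ 3/7. 7⁻¹ ≡ 2 (mod 13), so λ ≡ 3·2 ≡ 6.
  x = λ² - 12 - 12 = 36 - 24 ≡ 12; y = λ·(12 - 12) - 10 ≡ 3. → (12, 3)
double: tangent at (12, 3): λ = (3·12² + 0)/(2·3) ≡ 3/6. 6⁻¹ ≡ 11 (mod 13), so λ ≡ 3·11 ≡ 7.
  x = λ² - 12 - 12 = 49 - 24 ≡ 12; y = λ·(12 - 12) - 3 ≡ 10. → (12, 10)
add G: tangent at (12, 10): λ = (3·12² + 0)/(2·10) ≡ 3/7. 7⁻¹ ≡ 2 (mod 13), so λ ≡ 3·2 ≡ 6.
  x = λ² - 12 - 12 = 36 - 24 ≡ 12; y = λ·(12 - 12) - 10 ≡ 3. → (12, 3)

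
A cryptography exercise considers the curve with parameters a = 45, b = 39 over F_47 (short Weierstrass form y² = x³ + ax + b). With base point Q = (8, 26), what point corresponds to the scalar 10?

Double-and-add on 10 = (1010)₂. Start with Q = (8, 26) for the leading 1-bit.
double: tangent at (8, 26): λ = (3·8² + 45)/(2·26) ≡ 2/5. 5⁻¹ ≡ 19 (mod 47) since 5·19 = 95 ≡ 1, so λ ≡ 2·19 ≡ 38.
  x = λ² - 8 - 8 = 1444 - 16 ≡ 18; y = λ·(8 - 18) - 26 ≡ 17. → (18, 17)
double: tangent at (18, 17): λ = (3·18² + 45)/(2·17) ≡ 30/34. 34⁻¹ ≡ 18 (mod 47) since 34·18 = 612 ≡ 1, so λ ≡ 30·18 ≡ 23.
  x = λ² - 18 - 18 = 529 - 36 ≡ 23; y = λ·(18 - 23) - 17 ≡ 9. → (23, 9)
add Q: (23, 9) + (8, 26). λ = (26 - 9)/(8 - 23) ≡ 17/32 mod 47. 32⁻¹ ≡ 25 (mod 47) since 32·25 = 800 ≡ 1, so λ ≡ 2.
  x = λ² - 23 - 8 = 4 - 31 ≡ 20; y = λ·(23 - 20) - 9 ≡ 44. → (20, 44)
double: tangent at (20, 44): λ = (3·20² + 45)/(2·44) ≡ 23/41. 41⁻¹ ≡ 39 (mod 47), so λ ≡ 23·39 ≡ 4.
  x = λ² - 20 - 20 = 16 - 40 ≡ 23; y = λ·(20 - 23) - 44 ≡ 38. → (23, 38)

(23, 38)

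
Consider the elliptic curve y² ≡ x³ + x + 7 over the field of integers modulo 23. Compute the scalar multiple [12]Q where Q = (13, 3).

(1, 3)

Double-and-add on 12 = (1100)₂. Start with Q = (13, 3) for the leading 1-bit.
double: tangent at (13, 3): λ = (3·13² + 1)/(2·3) ≡ 2/6. 6⁻¹ ≡ 4 (mod 23), so λ ≡ 2·4 ≡ 8.
  x = λ² - 13 - 13 = 64 - 26 ≡ 15; y = λ·(13 - 15) - 3 ≡ 4. → (15, 4)
add Q: (15, 4) + (13, 3). λ = (3 - 4)/(13 - 15) ≡ 22/21 mod 23. 21⁻¹ ≡ 11 (mod 23) since 21·11 = 231 ≡ 1, so λ ≡ 12.
  x = λ² - 15 - 13 = 144 - 28 ≡ 1; y = λ·(15 - 1) - 4 ≡ 3. → (1, 3)
double: tangent at (1, 3): λ = (3·1² + 1)/(2·3) ≡ 4/6. 6⁻¹ ≡ 4 (mod 23), so λ ≡ 4·4 ≡ 16.
  x = λ² - 1 - 1 = 256 - 2 ≡ 1; y = λ·(1 - 1) - 3 ≡ 20. → (1, 20)
double: tangent at (1, 20): λ = (3·1² + 1)/(2·20) ≡ 4/17. 17⁻¹ ≡ 19 (mod 23), so λ ≡ 4·19 ≡ 7.
  x = λ² - 1 - 1 = 49 - 2 ≡ 1; y = λ·(1 - 1) - 20 ≡ 3. → (1, 3)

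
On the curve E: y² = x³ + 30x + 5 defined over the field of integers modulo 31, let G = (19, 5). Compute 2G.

tangent at (19, 5): λ = (3·19² + 30)/(2·5) ≡ 28/10. 10⁻¹ ≡ 28 (mod 31) since 10·28 = 280 ≡ 1, so λ ≡ 28·28 ≡ 9.
  x = λ² - 19 - 19 = 81 - 38 ≡ 12; y = λ·(19 - 12) - 5 ≡ 27. → (12, 27)

(12, 27)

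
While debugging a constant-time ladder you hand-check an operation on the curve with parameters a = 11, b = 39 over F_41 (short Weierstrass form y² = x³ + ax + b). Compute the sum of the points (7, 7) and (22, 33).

(13, 40)

(7, 7) + (22, 33). λ = (33 - 7)/(22 - 7) ≡ 26/15 mod 41. 15⁻¹ ≡ 11 (mod 41) since 15·11 = 165 ≡ 1, so λ ≡ 40.
  x = λ² - 7 - 22 = 1600 - 29 ≡ 13; y = λ·(7 - 13) - 7 ≡ 40. → (13, 40)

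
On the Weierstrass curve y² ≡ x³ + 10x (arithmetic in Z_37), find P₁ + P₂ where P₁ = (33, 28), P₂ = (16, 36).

(33, 28) + (16, 36). λ = (36 - 28)/(16 - 33) ≡ 8/20 mod 37. 20⁻¹ ≡ 13 (mod 37) since 20·13 = 260 ≡ 1, so λ ≡ 30.
  x = λ² - 33 - 16 = 900 - 49 ≡ 0; y = λ·(33 - 0) - 28 ≡ 0. → (0, 0)

(0, 0)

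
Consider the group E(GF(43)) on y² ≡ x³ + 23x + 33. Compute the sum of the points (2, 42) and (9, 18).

(2, 42) + (9, 18). λ = (18 - 42)/(9 - 2) ≡ 19/7 mod 43. 7⁻¹ ≡ 37 (mod 43), so λ ≡ 15.
  x = λ² - 2 - 9 = 225 - 11 ≡ 42; y = λ·(2 - 42) - 42 ≡ 3. → (42, 3)

(42, 3)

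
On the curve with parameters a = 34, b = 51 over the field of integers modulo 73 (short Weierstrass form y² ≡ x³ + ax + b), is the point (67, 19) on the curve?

y² = 19² ≡ 69; x³ + 34x + 51 = 303092 ≡ 69 (mod 73). 69 = 69.

yes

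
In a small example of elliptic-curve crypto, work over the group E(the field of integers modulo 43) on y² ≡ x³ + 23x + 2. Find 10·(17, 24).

(40, 32)

Write P = (17, 24).
Double-and-add on 10 = (1010)₂. Start with P = (17, 24) for the leading 1-bit.
double: tangent at (17, 24): λ = (3·17² + 23)/(2·24) ≡ 30/5. 5⁻¹ ≡ 26 (mod 43), so λ ≡ 30·26 ≡ 6.
  x = λ² - 17 - 17 = 36 - 34 ≡ 2; y = λ·(17 - 2) - 24 ≡ 23. → (2, 23)
double: tangent at (2, 23): λ = (3·2² + 23)/(2·23) ≡ 35/3. 3⁻¹ ≡ 29 (mod 43) since 3·29 = 87 ≡ 1, so λ ≡ 35·29 ≡ 26.
  x = λ² - 2 - 2 = 676 - 4 ≡ 27; y = λ·(2 - 27) - 23 ≡ 15. → (27, 15)
add P: (27, 15) + (17, 24). λ = (24 - 15)/(17 - 27) ≡ 9/33 mod 43. 33⁻¹ ≡ 30 (mod 43) since 33·30 = 990 ≡ 1, so λ ≡ 12.
  x = λ² - 27 - 17 = 144 - 44 ≡ 14; y = λ·(27 - 14) - 15 ≡ 12. → (14, 12)
double: tangent at (14, 12): λ = (3·14² + 23)/(2·12) ≡ 9/24. 24⁻¹ ≡ 9 (mod 43) since 24·9 = 216 ≡ 1, so λ ≡ 9·9 ≡ 38.
  x = λ² - 14 - 14 = 1444 - 28 ≡ 40; y = λ·(14 - 40) - 12 ≡ 32. → (40, 32)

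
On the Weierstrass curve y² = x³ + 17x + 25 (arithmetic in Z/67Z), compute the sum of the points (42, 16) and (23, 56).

(12, 9)

(42, 16) + (23, 56). λ = (56 - 16)/(23 - 42) ≡ 40/48 mod 67. 48⁻¹ ≡ 7 (mod 67) since 48·7 = 336 ≡ 1, so λ ≡ 12.
  x = λ² - 42 - 23 = 144 - 65 ≡ 12; y = λ·(42 - 12) - 16 ≡ 9. → (12, 9)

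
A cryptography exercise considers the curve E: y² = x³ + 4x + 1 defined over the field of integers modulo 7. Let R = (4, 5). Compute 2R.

(0, 6)

tangent at (4, 5): λ = (3·4² + 4)/(2·5) ≡ 3/3. 3⁻¹ ≡ 5 (mod 7), so λ ≡ 3·5 ≡ 1.
  x = λ² - 4 - 4 = 1 - 8 ≡ 0; y = λ·(4 - 0) - 5 ≡ 6. → (0, 6)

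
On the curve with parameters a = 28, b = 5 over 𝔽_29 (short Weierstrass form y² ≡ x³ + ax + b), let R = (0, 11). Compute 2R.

tangent at (0, 11): λ = (3·0² + 28)/(2·11) ≡ 28/22. 22⁻¹ ≡ 4 (mod 29), so λ ≡ 28·4 ≡ 25.
  x = λ² - 0 - 0 = 625 - 0 ≡ 16; y = λ·(0 - 16) - 11 ≡ 24. → (16, 24)

(16, 24)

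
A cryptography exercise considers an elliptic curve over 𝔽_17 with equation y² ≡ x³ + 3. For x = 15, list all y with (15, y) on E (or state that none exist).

x³ + 0x + 3 = 3378 ≡ 12 (mod 17).
12 is a non-residue mod 17; no y exists.

none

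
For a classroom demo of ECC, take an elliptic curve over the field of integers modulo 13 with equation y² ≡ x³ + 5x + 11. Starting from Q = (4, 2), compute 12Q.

(8, 2)

Double-and-add on 12 = (1100)₂. Start with Q = (4, 2) for the leading 1-bit.
double: tangent at (4, 2): λ = (3·4² + 5)/(2·2) ≡ 1/4. 4⁻¹ ≡ 10 (mod 13), so λ ≡ 1·10 ≡ 10.
  x = λ² - 4 - 4 = 100 - 8 ≡ 1; y = λ·(4 - 1) - 2 ≡ 2. → (1, 2)
add Q: (1, 2) + (4, 2). λ = (2 - 2)/(4 - 1) ≡ 0/3 mod 13. 3⁻¹ ≡ 9 (mod 13) since 3·9 = 27 ≡ 1, so λ ≡ 0.
  x = λ² - 1 - 4 = 0 - 5 ≡ 8; y = λ·(1 - 8) - 2 ≡ 11. → (8, 11)
double: tangent at (8, 11): λ = (3·8² + 5)/(2·11) ≡ 2/9. 9⁻¹ ≡ 3 (mod 13), so λ ≡ 2·3 ≡ 6.
  x = λ² - 8 - 8 = 36 - 16 ≡ 7; y = λ·(8 - 7) - 11 ≡ 8. → (7, 8)
double: tangent at (7, 8): λ = (3·7² + 5)/(2·8) ≡ 9/3. 3⁻¹ ≡ 9 (mod 13), so λ ≡ 9·9 ≡ 3.
  x = λ² - 7 - 7 = 9 - 14 ≡ 8; y = λ·(7 - 8) - 8 ≡ 2. → (8, 2)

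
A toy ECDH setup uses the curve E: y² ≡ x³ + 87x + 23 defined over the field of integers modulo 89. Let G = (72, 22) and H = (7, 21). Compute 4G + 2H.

First 4G:
Repeated addition: build up to 4G.
2G: tangent at (72, 22): λ = (3·72² + 87)/(2·22) ≡ 64/44. 44⁻¹ ≡ 87 (mod 89) since 44·87 = 3828 ≡ 1, so λ ≡ 64·87 ≡ 50.
  x = λ² - 72 - 72 = 2500 - 144 ≡ 42; y = λ·(72 - 42) - 22 ≡ 54. → (42, 54)
3G: (42, 54) + (72, 22). λ = (22 - 54)/(72 - 42) ≡ 57/30 mod 89. 30⁻¹ ≡ 3 (mod 89), so λ ≡ 82.
  x = λ² - 42 - 72 = 6724 - 114 ≡ 24; y = λ·(42 - 24) - 54 ≡ 87. → (24, 87)
4G: (24, 87) + (72, 22). λ = (22 - 87)/(72 - 24) ≡ 24/48 mod 89. 48⁻¹ ≡ 13 (mod 89), so λ ≡ 45.
  x = λ² - 24 - 72 = 2025 - 96 ≡ 60; y = λ·(24 - 60) - 87 ≡ 73. → (60, 73)
4G = (60, 73).
Next 2H:
Repeated addition: build up to 2H.
2H: tangent at (7, 21): λ = (3·7² + 87)/(2·21) ≡ 56/42. 42⁻¹ ≡ 53 (mod 89) since 42·53 = 2226 ≡ 1, so λ ≡ 56·53 ≡ 31.
  x = λ² - 7 - 7 = 961 - 14 ≡ 57; y = λ·(7 - 57) - 21 ≡ 31. → (57, 31)
2H = (57, 31).
Finally 4G + 2H:
(60, 73) + (57, 31). λ = (31 - 73)/(57 - 60) ≡ 47/86 mod 89. 86⁻¹ ≡ 59 (mod 89), so λ ≡ 14.
  x = λ² - 60 - 57 = 196 - 117 ≡ 79; y = λ·(60 - 79) - 73 ≡ 17. → (79, 17)

(79, 17)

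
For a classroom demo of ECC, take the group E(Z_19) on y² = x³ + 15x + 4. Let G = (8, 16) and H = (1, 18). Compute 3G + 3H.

First 3G:
Repeated addition: build up to 3G.
2G: tangent at (8, 16): λ = (3·8² + 15)/(2·16) ≡ 17/13. 13⁻¹ ≡ 3 (mod 19) since 13·3 = 39 ≡ 1, so λ ≡ 17·3 ≡ 13.
  x = λ² - 8 - 8 = 169 - 16 ≡ 1; y = λ·(8 - 1) - 16 ≡ 18. → (1, 18)
3G: (1, 18) + (8, 16). λ = (16 - 18)/(8 - 1) ≡ 17/7 mod 19. 7⁻¹ ≡ 11 (mod 19), so λ ≡ 16.
  x = λ² - 1 - 8 = 256 - 9 ≡ 0; y = λ·(1 - 0) - 18 ≡ 17. → (0, 17)
3G = (0, 17).
Next 3H:
Repeated addition: build up to 3H.
2H: tangent at (1, 18): λ = (3·1² + 15)/(2·18) ≡ 18/17. 17⁻¹ ≡ 9 (mod 19), so λ ≡ 18·9 ≡ 10.
  x = λ² - 1 - 1 = 100 - 2 ≡ 3; y = λ·(1 - 3) - 18 ≡ 0. → (3, 0)
3H: (3, 0) + (1, 18). λ = (18 - 0)/(1 - 3) ≡ 18/17 mod 19. 17⁻¹ ≡ 9 (mod 19) since 17·9 = 153 ≡ 1, so λ ≡ 10.
  x = λ² - 3 - 1 = 100 - 4 ≡ 1; y = λ·(3 - 1) - 0 ≡ 1. → (1, 1)
3H = (1, 1).
Finally 3G + 3H:
(0, 17) + (1, 1). λ = (1 - 17)/(1 - 0) ≡ 3/1 mod 19. 1⁻¹ ≡ 1 (mod 19), so λ ≡ 3.
  x = λ² - 0 - 1 = 9 - 1 ≡ 8; y = λ·(0 - 8) - 17 ≡ 16. → (8, 16)

(8, 16)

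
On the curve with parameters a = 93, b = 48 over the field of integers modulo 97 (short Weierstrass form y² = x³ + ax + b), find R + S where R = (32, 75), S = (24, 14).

(37, 93)

(32, 75) + (24, 14). λ = (14 - 75)/(24 - 32) ≡ 36/89 mod 97. 89⁻¹ ≡ 12 (mod 97) since 89·12 = 1068 ≡ 1, so λ ≡ 44.
  x = λ² - 32 - 24 = 1936 - 56 ≡ 37; y = λ·(32 - 37) - 75 ≡ 93. → (37, 93)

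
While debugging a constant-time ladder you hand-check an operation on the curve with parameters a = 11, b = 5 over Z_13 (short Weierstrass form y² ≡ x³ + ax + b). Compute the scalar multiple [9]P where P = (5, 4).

(9, 12)

Repeated addition: build up to 9P.
2P: tangent at (5, 4): λ = (3·5² + 11)/(2·4) ≡ 8/8. 8⁻¹ ≡ 5 (mod 13), so λ ≡ 8·5 ≡ 1.
  x = λ² - 5 - 5 = 1 - 10 ≡ 4; y = λ·(5 - 4) - 4 ≡ 10. → (4, 10)
3P: (4, 10) + (5, 4). λ = (4 - 10)/(5 - 4) ≡ 7/1 mod 13. 1⁻¹ ≡ 1 (mod 13) since 1·1 = 1 ≡ 1, so λ ≡ 7.
  x = λ² - 4 - 5 = 49 - 9 ≡ 1; y = λ·(4 - 1) - 10 ≡ 11. → (1, 11)
4P: (1, 11) + (5, 4). λ = (4 - 11)/(5 - 1) ≡ 6/4 mod 13. 4⁻¹ ≡ 10 (mod 13), so λ ≡ 8.
  x = λ² - 1 - 5 = 64 - 6 ≡ 6; y = λ·(1 - 6) - 11 ≡ 1. → (6, 1)
5P: (6, 1) + (5, 4). λ = (4 - 1)/(5 - 6) ≡ 3/12 mod 13. 12⁻¹ ≡ 12 (mod 13), so λ ≡ 10.
  x = λ² - 6 - 5 = 100 - 11 ≡ 11; y = λ·(6 - 11) - 1 ≡ 1. → (11, 1)
6P: (11, 1) + (5, 4). λ = (4 - 1)/(5 - 11) ≡ 3/7 mod 13. 7⁻¹ ≡ 2 (mod 13) since 7·2 = 14 ≡ 1, so λ ≡ 6.
  x = λ² - 11 - 5 = 36 - 16 ≡ 7; y = λ·(11 - 7) - 1 ≡ 10. → (7, 10)
7P: (7, 10) + (5, 4). λ = (4 - 10)/(5 - 7) ≡ 7/11 mod 13. 11⁻¹ ≡ 6 (mod 13), so λ ≡ 3.
  x = λ² - 7 - 5 = 9 - 12 ≡ 10; y = λ·(7 - 10) - 10 ≡ 7. → (10, 7)
8P: (10, 7) + (5, 4). λ = (4 - 7)/(5 - 10) ≡ 10/8 mod 13. 8⁻¹ ≡ 5 (mod 13), so λ ≡ 11.
  x = λ² - 10 - 5 = 121 - 15 ≡ 2; y = λ·(10 - 2) - 7 ≡ 3. → (2, 3)
9P: (2, 3) + (5, 4). λ = (4 - 3)/(5 - 2) ≡ 1/3 mod 13. 3⁻¹ ≡ 9 (mod 13) since 3·9 = 27 ≡ 1, so λ ≡ 9.
  x = λ² - 2 - 5 = 81 - 7 ≡ 9; y = λ·(2 - 9) - 3 ≡ 12. → (9, 12)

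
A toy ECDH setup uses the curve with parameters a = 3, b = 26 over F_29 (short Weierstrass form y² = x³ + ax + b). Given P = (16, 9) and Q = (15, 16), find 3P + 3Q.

First 3P:
Repeated addition: build up to 3P.
2P: tangent at (16, 9): λ = (3·16² + 3)/(2·9) ≡ 17/18. 18⁻¹ ≡ 21 (mod 29) since 18·21 = 378 ≡ 1, so λ ≡ 17·21 ≡ 9.
  x = λ² - 16 - 16 = 81 - 32 ≡ 20; y = λ·(16 - 20) - 9 ≡ 13. → (20, 13)
3P: (20, 13) + (16, 9). λ = (9 - 13)/(16 - 20) ≡ 25/25 mod 29. 25⁻¹ ≡ 7 (mod 29) since 25·7 = 175 ≡ 1, so λ ≡ 1.
  x = λ² - 20 - 16 = 1 - 36 ≡ 23; y = λ·(20 - 23) - 13 ≡ 13. → (23, 13)
3P = (23, 13).
Next 3Q:
Repeated addition: build up to 3Q.
2Q: tangent at (15, 16): λ = (3·15² + 3)/(2·16) ≡ 11/3. 3⁻¹ ≡ 10 (mod 29), so λ ≡ 11·10 ≡ 23.
  x = λ² - 15 - 15 = 529 - 30 ≡ 6; y = λ·(15 - 6) - 16 ≡ 17. → (6, 17)
3Q: (6, 17) + (15, 16). λ = (16 - 17)/(15 - 6) ≡ 28/9 mod 29. 9⁻¹ ≡ 13 (mod 29), so λ ≡ 16.
  x = λ² - 6 - 15 = 256 - 21 ≡ 3; y = λ·(6 - 3) - 17 ≡ 2. → (3, 2)
3Q = (3, 2).
Finally 3P + 3Q:
(23, 13) + (3, 2). λ = (2 - 13)/(3 - 23) ≡ 18/9 mod 29. 9⁻¹ ≡ 13 (mod 29), so λ ≡ 2.
  x = λ² - 23 - 3 = 4 - 26 ≡ 7; y = λ·(23 - 7) - 13 ≡ 19. → (7, 19)

(7, 19)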